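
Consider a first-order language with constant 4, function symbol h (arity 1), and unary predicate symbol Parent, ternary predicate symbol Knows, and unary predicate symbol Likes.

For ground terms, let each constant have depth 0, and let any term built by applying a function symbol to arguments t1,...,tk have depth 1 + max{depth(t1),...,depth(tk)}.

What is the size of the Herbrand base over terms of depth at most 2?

First count ground terms of depth ≤ 2.
If N_k denotes the number of depth-≤k ground terms, the 1 constant gives N_0 = 1, and each function symbol of arity r contributes N_{k-1}^r new terms at level k: N_k = 1 + N_{k-1}.
N_0 = 1
N_1 = 1 + 1 = 2
N_2 = 1 + 2 = 3
Explicitly: 4, h(4), h(h(4)).
So |H| = 3.
For each predicate symbol, the number of ground atoms is |H| raised to its arity; summing:
  Parent: 3;  Knows: 3^3 = 27;  Likes: 3
Total ground atoms: 3 + 27 + 3 = 33.

33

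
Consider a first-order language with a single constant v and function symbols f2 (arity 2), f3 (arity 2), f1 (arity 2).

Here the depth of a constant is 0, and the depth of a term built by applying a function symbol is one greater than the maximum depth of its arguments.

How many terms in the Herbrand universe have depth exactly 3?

7155

Count level by level. With function symbols f2/2, f3/2, f1/2, the terms of depth ≤ k are the 1 constant together with each function applied to depth-≤(k−1) tuples, so N_k = 1 + N_{k-1}^2 + N_{k-1}^2 + N_{k-1}^2.
N_0 = 1
N_1 = 1 + 1^2 + 1^2 + 1^2 = 4
N_2 = 1 + 4^2 + 4^2 + 4^2 = 49
N_3 = 1 + 49^2 + 49^2 + 49^2 = 7204
Terms of depth exactly 3: N_3 − N_2 = 7204 − 49 = 7155.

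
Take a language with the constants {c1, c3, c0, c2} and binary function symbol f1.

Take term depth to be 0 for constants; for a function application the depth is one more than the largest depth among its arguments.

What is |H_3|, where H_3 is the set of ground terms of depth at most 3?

Let N_k = |{terms of depth ≤ k}|. Then N_0 = 4 and N_k = 4 + N_{k-1}^2 for k ≥ 1 (one summand per function symbol, arity giving the exponent).
N_0 = 4
N_1 = 4 + 4^2 = 20
N_2 = 4 + 20^2 = 404
N_3 = 4 + 404^2 = 163220

163220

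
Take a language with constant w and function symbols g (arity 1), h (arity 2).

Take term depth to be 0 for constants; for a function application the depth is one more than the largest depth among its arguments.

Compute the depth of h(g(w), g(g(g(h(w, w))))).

5

depth(g(w)) = 1 + depth(w) = 1 + 0 = 1
depth(h(w, w)) = 1 + max(0, 0) = 1
depth(g(h(w, w))) = 1 + depth(h(w, w)) = 1 + 1 = 2
depth(g(g(h(w, w)))) = 1 + depth(g(h(w, w))) = 1 + 2 = 3
depth(g(g(g(h(w, w))))) = 1 + depth(g(g(h(w, w)))) = 1 + 3 = 4
depth(h(g(w), g(g(g(h(w, w)))))) = 1 + max(1, 4) = 5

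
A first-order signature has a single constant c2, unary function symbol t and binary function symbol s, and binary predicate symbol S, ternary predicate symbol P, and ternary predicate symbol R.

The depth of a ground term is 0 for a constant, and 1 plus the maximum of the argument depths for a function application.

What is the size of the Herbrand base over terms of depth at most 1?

63

First count ground terms of depth ≤ 1.
Count level by level. With function symbols t/1, s/2, the terms of depth ≤ k are the 1 constant together with each function applied to depth-≤(k−1) tuples, so N_k = 1 + N_{k-1} + N_{k-1}^2.
N_0 = 1
N_1 = 1 + 1 + 1^2 = 3
So |H| = 3.
Ground atoms are formed by filling each argument slot of a predicate with a term from H, so an r-ary predicate gives |H|^r atoms:
  S: 3^2 = 9;  P: 3^3 = 27;  R: 3^3 = 27
Total ground atoms: 9 + 27 + 27 = 63.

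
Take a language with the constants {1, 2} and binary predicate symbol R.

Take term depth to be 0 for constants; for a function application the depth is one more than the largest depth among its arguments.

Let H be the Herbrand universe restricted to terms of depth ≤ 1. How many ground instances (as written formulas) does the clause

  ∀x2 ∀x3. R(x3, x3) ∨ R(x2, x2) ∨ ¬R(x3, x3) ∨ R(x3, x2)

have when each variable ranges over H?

4

Ground terms of depth ≤ 1:
  With no function symbols every ground term is a constant, so there are exactly 2 ground terms at every depth bound.
  N_0 = 2
  N_1 = 2
So there are 2 ground terms available for substitution.
The clause has 2 distinct variables (x2, x3), each appearing in the body. In the free term algebra distinct substitutions yield syntactically distinct ground instances.
Number of ground instances = 2^2 = 4.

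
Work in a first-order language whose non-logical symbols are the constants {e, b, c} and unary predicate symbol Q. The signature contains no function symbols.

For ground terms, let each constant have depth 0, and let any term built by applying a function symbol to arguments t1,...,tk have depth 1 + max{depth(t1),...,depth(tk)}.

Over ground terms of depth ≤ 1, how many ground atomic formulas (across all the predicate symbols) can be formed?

First count ground terms of depth ≤ 1.
With no function symbols every ground term is a constant, so there are exactly 3 ground terms at every depth bound.
N_0 = 3
N_1 = 3
So |H| = 3.
Ground atoms are formed by filling each argument slot of a predicate with a term from H, so an r-ary predicate gives |H|^r atoms:
  Q: 3
Total ground atoms: 3.

3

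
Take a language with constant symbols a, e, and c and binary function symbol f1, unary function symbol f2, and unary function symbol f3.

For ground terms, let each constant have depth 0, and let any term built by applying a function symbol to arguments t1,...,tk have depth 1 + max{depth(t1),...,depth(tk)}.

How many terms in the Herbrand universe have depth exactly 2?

If N_k denotes the number of depth-≤k ground terms, the 3 constants give N_0 = 3, and each function symbol of arity r contributes N_{k-1}^r new terms at level k: N_k = 3 + N_{k-1}^2 + N_{k-1} + N_{k-1}.
N_0 = 3
N_1 = 3 + 3^2 + 3 + 3 = 18
N_2 = 3 + 18^2 + 18 + 18 = 363
Terms of depth exactly 2: N_2 − N_1 = 363 − 18 = 345.

345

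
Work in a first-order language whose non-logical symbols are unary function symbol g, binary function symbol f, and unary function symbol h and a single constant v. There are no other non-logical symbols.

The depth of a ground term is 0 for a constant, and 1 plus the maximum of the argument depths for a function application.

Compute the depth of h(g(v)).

2

depth(g(v)) = 1 + depth(v) = 1 + 0 = 1
depth(h(g(v))) = 1 + depth(g(v)) = 1 + 1 = 2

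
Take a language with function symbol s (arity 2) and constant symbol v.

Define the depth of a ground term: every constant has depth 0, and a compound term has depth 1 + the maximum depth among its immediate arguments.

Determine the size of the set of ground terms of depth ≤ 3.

Let N_k = |{terms of depth ≤ k}|. Then N_0 = 1 and N_k = 1 + N_{k-1}^2 for k ≥ 1 (one summand per function symbol, arity giving the exponent).
N_0 = 1
N_1 = 1 + 1^2 = 2
N_2 = 1 + 2^2 = 5
N_3 = 1 + 5^2 = 26

26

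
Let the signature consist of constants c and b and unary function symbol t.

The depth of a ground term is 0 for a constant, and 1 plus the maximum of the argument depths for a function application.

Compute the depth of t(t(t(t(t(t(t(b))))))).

7

depth(t(b)) = 1 + depth(b) = 1 + 0 = 1
depth(t(t(b))) = 1 + depth(t(b)) = 1 + 1 = 2
depth(t(t(t(b)))) = 1 + depth(t(t(b))) = 1 + 2 = 3
depth(t(t(t(t(b))))) = 1 + depth(t(t(t(b)))) = 1 + 3 = 4
depth(t(t(t(t(t(b)))))) = 1 + depth(t(t(t(t(b))))) = 1 + 4 = 5
depth(t(t(t(t(t(t(b))))))) = 1 + depth(t(t(t(t(t(b)))))) = 1 + 5 = 6
depth(t(t(t(t(t(t(t(b)))))))) = 1 + depth(t(t(t(t(t(t(b))))))) = 1 + 6 = 7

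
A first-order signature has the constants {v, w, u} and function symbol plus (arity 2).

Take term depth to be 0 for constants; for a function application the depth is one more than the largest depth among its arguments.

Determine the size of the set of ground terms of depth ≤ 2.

147

Count level by level. With function symbols plus/2, the terms of depth ≤ k are the 3 constants together with each function applied to depth-≤(k−1) tuples, so N_k = 3 + N_{k-1}^2.
N_0 = 3
N_1 = 3 + 3^2 = 12
N_2 = 3 + 12^2 = 147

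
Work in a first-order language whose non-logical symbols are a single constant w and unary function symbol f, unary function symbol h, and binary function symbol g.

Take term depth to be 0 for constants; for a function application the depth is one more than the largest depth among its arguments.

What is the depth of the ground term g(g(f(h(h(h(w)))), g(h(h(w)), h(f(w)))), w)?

depth(h(w)) = 1 + depth(w) = 1 + 0 = 1
depth(h(h(w))) = 1 + depth(h(w)) = 1 + 1 = 2
depth(h(h(h(w)))) = 1 + depth(h(h(w))) = 1 + 2 = 3
depth(f(h(h(h(w))))) = 1 + depth(h(h(h(w)))) = 1 + 3 = 4
depth(f(w)) = 1 + depth(w) = 1 + 0 = 1
depth(h(f(w))) = 1 + depth(f(w)) = 1 + 1 = 2
depth(g(h(h(w)), h(f(w)))) = 1 + max(2, 2) = 3
depth(g(f(h(h(h(w)))), g(h(h(w)), h(f(w))))) = 1 + max(4, 3) = 5
depth(g(g(f(h(h(h(w)))), g(h(h(w)), h(f(w)))), w)) = 1 + max(5, 0) = 6

6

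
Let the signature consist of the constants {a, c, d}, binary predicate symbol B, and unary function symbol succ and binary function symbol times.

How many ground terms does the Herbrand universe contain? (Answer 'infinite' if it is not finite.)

The signature has at least one function symbol (succ, arity 1) and at least one constant (a).
Iterating succ gives infinitely many distinct ground terms: a, succ(a), succ(succ(a)), ...
So the Herbrand universe is infinite.

infinite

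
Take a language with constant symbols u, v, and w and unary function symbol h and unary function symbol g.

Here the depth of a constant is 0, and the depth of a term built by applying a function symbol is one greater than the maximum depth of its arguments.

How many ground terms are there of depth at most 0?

3

Count level by level. With function symbols h/1, g/1, the terms of depth ≤ k are the 3 constants together with each function applied to depth-≤(k−1) tuples, so N_k = 3 + N_{k-1} + N_{k-1}.
N_0 = 3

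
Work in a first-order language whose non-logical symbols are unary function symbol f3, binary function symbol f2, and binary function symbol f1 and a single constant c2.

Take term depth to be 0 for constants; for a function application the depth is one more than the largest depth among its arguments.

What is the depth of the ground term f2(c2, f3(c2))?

depth(f3(c2)) = 1 + depth(c2) = 1 + 0 = 1
depth(f2(c2, f3(c2))) = 1 + max(0, 1) = 2

2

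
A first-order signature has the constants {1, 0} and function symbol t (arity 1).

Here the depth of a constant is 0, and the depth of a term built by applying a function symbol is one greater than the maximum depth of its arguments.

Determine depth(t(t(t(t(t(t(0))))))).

depth(t(0)) = 1 + depth(0) = 1 + 0 = 1
depth(t(t(0))) = 1 + depth(t(0)) = 1 + 1 = 2
depth(t(t(t(0)))) = 1 + depth(t(t(0))) = 1 + 2 = 3
depth(t(t(t(t(0))))) = 1 + depth(t(t(t(0)))) = 1 + 3 = 4
depth(t(t(t(t(t(0)))))) = 1 + depth(t(t(t(t(0))))) = 1 + 4 = 5
depth(t(t(t(t(t(t(0))))))) = 1 + depth(t(t(t(t(t(0)))))) = 1 + 5 = 6

6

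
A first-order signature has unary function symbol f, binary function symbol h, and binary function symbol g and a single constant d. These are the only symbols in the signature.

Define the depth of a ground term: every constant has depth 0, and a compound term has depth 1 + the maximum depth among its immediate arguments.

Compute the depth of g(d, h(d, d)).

depth(h(d, d)) = 1 + max(0, 0) = 1
depth(g(d, h(d, d))) = 1 + max(0, 1) = 2

2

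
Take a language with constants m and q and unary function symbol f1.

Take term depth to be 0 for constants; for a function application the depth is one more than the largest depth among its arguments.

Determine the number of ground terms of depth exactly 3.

Count level by level. With function symbols f1/1, the terms of depth ≤ k are the 2 constants together with each function applied to depth-≤(k−1) tuples, so N_k = 2 + N_{k-1}.
N_0 = 2
N_1 = 2 + 2 = 4
N_2 = 2 + 4 = 6
N_3 = 2 + 6 = 8
Terms of depth exactly 3: N_3 − N_2 = 8 − 6 = 2.

2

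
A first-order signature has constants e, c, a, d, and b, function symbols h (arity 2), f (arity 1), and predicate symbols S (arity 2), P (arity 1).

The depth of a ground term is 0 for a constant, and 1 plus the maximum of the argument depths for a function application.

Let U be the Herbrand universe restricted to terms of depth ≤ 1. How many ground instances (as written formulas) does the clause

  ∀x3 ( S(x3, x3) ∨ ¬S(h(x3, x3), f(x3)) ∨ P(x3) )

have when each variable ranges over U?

35

Ground terms of depth ≤ 1:
  Write N_k for the number of ground terms of depth ≤ k. A term of depth ≤ k is either a constant or a function symbol applied to arguments of depth ≤ k−1, so N_k = 5 + N_{k-1}^2 + N_{k-1}.
  N_0 = 5
  N_1 = 5 + 5^2 + 5 = 35
So there are 35 ground terms available for substitution.
The clause has 1 distinct variable (x3), which appears in the body. In the free term algebra distinct substitutions yield syntactically distinct ground instances.
Number of ground instances = 35.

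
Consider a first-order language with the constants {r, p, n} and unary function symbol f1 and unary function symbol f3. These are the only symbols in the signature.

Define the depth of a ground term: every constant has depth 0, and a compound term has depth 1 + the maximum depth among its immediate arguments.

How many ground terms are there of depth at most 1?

9

Write N_k for the number of ground terms of depth ≤ k. A term of depth ≤ k is either a constant or a function symbol applied to arguments of depth ≤ k−1, so N_k = 3 + N_{k-1} + N_{k-1}.
N_0 = 3
N_1 = 3 + 3 + 3 = 9
Explicitly: r, p, n, f1(r), f1(p), f1(n), f3(r), f3(p), f3(n).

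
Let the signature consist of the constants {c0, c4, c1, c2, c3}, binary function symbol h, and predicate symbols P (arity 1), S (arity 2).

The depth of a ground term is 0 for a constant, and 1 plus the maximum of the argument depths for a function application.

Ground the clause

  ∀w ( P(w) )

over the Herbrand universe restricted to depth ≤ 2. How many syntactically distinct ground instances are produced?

905

Ground terms of depth ≤ 2:
  Let N_k count ground terms of depth at most k. Each non-constant term of depth ≤ k is some function symbol applied to depth-≤(k−1) arguments, giving N_k = 5 + N_{k-1}^2.
  N_0 = 5
  N_1 = 5 + 5^2 = 30
  N_2 = 5 + 30^2 = 905
So there are 905 ground terms available for substitution.
The body mentions the single quantified variable w; since ground terms form a free algebra, no two substitutions collapse to the same formula.
Number of ground instances = 905.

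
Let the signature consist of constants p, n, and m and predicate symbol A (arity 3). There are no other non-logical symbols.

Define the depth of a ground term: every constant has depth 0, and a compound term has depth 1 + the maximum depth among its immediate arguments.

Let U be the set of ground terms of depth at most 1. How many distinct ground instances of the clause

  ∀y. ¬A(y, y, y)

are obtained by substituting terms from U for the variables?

3

Ground terms of depth ≤ 1:
  With no function symbols every ground term is a constant, so there are exactly 3 ground terms at every depth bound.
  N_0 = 3
  N_1 = 3
So there are 3 ground terms available for substitution.
The body mentions the single quantified variable y; since ground terms form a free algebra, no two substitutions collapse to the same formula.
Number of ground instances = 3.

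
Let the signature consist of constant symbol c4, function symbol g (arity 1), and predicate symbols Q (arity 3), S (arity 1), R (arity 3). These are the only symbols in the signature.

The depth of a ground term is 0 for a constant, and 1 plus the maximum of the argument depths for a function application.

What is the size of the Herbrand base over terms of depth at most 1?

18

First count ground terms of depth ≤ 1.
Let N_k count ground terms of depth at most k. Each non-constant term of depth ≤ k is some function symbol applied to depth-≤(k−1) arguments, giving N_k = 1 + N_{k-1}.
N_0 = 1
N_1 = 1 + 1 = 2
So |H| = 2.
Each predicate of arity r yields |H|^r ground atoms (one per choice of an r-tuple from H):
  Q: 2^3 = 8;  S: 2;  R: 2^3 = 8
Total ground atoms: 8 + 2 + 8 = 18.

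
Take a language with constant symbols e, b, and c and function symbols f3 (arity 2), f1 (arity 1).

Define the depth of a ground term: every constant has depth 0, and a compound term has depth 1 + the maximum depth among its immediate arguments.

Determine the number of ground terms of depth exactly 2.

If N_k denotes the number of depth-≤k ground terms, the 3 constants give N_0 = 3, and each function symbol of arity r contributes N_{k-1}^r new terms at level k: N_k = 3 + N_{k-1}^2 + N_{k-1}.
N_0 = 3
N_1 = 3 + 3^2 + 3 = 15
N_2 = 3 + 15^2 + 15 = 243
Terms of depth exactly 2: N_2 − N_1 = 243 − 15 = 228.

228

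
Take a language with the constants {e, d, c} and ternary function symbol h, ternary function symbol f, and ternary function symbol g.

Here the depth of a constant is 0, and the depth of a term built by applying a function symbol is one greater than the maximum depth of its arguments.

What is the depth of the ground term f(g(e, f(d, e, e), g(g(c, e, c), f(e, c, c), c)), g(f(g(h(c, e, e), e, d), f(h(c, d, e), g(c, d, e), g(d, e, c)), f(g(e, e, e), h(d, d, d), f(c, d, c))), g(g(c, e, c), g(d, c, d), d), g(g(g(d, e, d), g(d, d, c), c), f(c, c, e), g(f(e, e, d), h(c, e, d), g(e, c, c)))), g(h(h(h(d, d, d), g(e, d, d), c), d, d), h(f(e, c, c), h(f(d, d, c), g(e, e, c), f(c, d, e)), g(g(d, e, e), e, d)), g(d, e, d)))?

5

depth(f(d, e, e)) = 1 + max(0, 0, 0) = 1
depth(g(c, e, c)) = 1 + max(0, 0, 0) = 1
depth(f(e, c, c)) = 1 + max(0, 0, 0) = 1
depth(g(g(c, e, c), f(e, c, c), c)) = 1 + max(1, 1, 0) = 2
depth(g(e, f(d, e, e), g(g(c, e, c), f(e, c, c), c))) = 1 + max(0, 1, 2) = 3
depth(h(c, e, e)) = 1 + max(0, 0, 0) = 1
depth(g(h(c, e, e), e, d)) = 1 + max(1, 0, 0) = 2
depth(h(c, d, e)) = 1 + max(0, 0, 0) = 1
depth(g(c, d, e)) = 1 + max(0, 0, 0) = 1
depth(g(d, e, c)) = 1 + max(0, 0, 0) = 1
depth(f(h(c, d, e), g(c, d, e), g(d, e, c))) = 1 + max(1, 1, 1) = 2
depth(g(e, e, e)) = 1 + max(0, 0, 0) = 1
depth(h(d, d, d)) = 1 + max(0, 0, 0) = 1
depth(f(c, d, c)) = 1 + max(0, 0, 0) = 1
depth(f(g(e, e, e), h(d, d, d), f(c, d, c))) = 1 + max(1, 1, 1) = 2
depth(f(g(h(c, e, e), e, d), f(h(c, d, e), g(c, d, e), g(d, e, c)), f(g(e, e, e), h(d, d, d), f(c, d, c)))) = 1 + max(2, 2, 2) = 3
depth(g(d, c, d)) = 1 + max(0, 0, 0) = 1
depth(g(g(c, e, c), g(d, c, d), d)) = 1 + max(1, 1, 0) = 2
depth(g(d, e, d)) = 1 + max(0, 0, 0) = 1
depth(g(d, d, c)) = 1 + max(0, 0, 0) = 1
depth(g(g(d, e, d), g(d, d, c), c)) = 1 + max(1, 1, 0) = 2
depth(f(c, c, e)) = 1 + max(0, 0, 0) = 1
depth(f(e, e, d)) = 1 + max(0, 0, 0) = 1
depth(h(c, e, d)) = 1 + max(0, 0, 0) = 1
depth(g(e, c, c)) = 1 + max(0, 0, 0) = 1
depth(g(f(e, e, d), h(c, e, d), g(e, c, c))) = 1 + max(1, 1, 1) = 2
depth(g(g(g(d, e, d), g(d, d, c), c), f(c, c, e), g(f(e, e, d), h(c, e, d), g(e, c, c)))) = 1 + max(2, 1, 2) = 3
depth(g(f(g(h(c, e, e), e, d), f(h(c, d, e), g(c, d, e), g(d, e, c)), f(g(e, e, e), h(d, d, d), f(c, d, c))), g(g(c, e, c), g(d, c, d), d), g(g(g(d, e, d), g(d, d, c), c), f(c, c, e), g(f(e, e, d), h(c, e, d), g(e, c, c))))) = 1 + max(3, 2, 3) = 4
depth(g(e, d, d)) = 1 + max(0, 0, 0) = 1
depth(h(h(d, d, d), g(e, d, d), c)) = 1 + max(1, 1, 0) = 2
depth(h(h(h(d, d, d), g(e, d, d), c), d, d)) = 1 + max(2, 0, 0) = 3
depth(f(d, d, c)) = 1 + max(0, 0, 0) = 1
depth(g(e, e, c)) = 1 + max(0, 0, 0) = 1
depth(f(c, d, e)) = 1 + max(0, 0, 0) = 1
depth(h(f(d, d, c), g(e, e, c), f(c, d, e))) = 1 + max(1, 1, 1) = 2
depth(g(d, e, e)) = 1 + max(0, 0, 0) = 1
depth(g(g(d, e, e), e, d)) = 1 + max(1, 0, 0) = 2
depth(h(f(e, c, c), h(f(d, d, c), g(e, e, c), f(c, d, e)), g(g(d, e, e), e, d))) = 1 + max(1, 2, 2) = 3
depth(g(h(h(h(d, d, d), g(e, d, d), c), d, d), h(f(e, c, c), h(f(d, d, c), g(e, e, c), f(c, d, e)), g(g(d, e, e), e, d)), g(d, e, d))) = 1 + max(3, 3, 1) = 4
depth(f(g(e, f(d, e, e), g(g(c, e, c), f(e, c, c), c)), g(f(g(h(c, e, e), e, d), f(h(c, d, e), g(c, d, e), g(d, e, c)), f(g(e, e, e), h(d, d, d), f(c, d, c))), g(g(c, e, c), g(d, c, d), d), g(g(g(d, e, d), g(d, d, c), c), f(c, c, e), g(f(e, e, d), h(c, e, d), g(e, c, c)))), g(h(h(h(d, d, d), g(e, d, d), c), d, d), h(f(e, c, c), h(f(d, d, c), g(e, e, c), f(c, d, e)), g(g(d, e, e), e, d)), g(d, e, d)))) = 1 + max(3, 4, 4) = 5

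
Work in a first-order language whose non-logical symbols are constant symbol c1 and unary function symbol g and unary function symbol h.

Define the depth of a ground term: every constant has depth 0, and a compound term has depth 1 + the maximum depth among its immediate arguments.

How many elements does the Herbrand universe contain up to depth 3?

15

Count level by level. With function symbols g/1, h/1, the terms of depth ≤ k are the 1 constant together with each function applied to depth-≤(k−1) tuples, so N_k = 1 + N_{k-1} + N_{k-1}.
N_0 = 1
N_1 = 1 + 1 + 1 = 3
N_2 = 1 + 3 + 3 = 7
N_3 = 1 + 7 + 7 = 15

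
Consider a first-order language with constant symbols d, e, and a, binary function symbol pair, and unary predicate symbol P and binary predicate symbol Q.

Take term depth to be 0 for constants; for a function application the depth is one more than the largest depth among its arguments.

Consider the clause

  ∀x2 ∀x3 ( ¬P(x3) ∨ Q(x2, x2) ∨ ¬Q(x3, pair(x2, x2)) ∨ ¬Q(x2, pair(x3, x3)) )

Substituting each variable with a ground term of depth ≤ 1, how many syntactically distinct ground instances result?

144

Ground terms of depth ≤ 1:
  Let N_k count ground terms of depth at most k. Each non-constant term of depth ≤ k is some function symbol applied to depth-≤(k−1) arguments, giving N_k = 3 + N_{k-1}^2.
  N_0 = 3
  N_1 = 3 + 3^2 = 12
  Explicitly: d, e, a, pair(d, d), pair(d, e), pair(d, a), pair(e, d), pair(e, e), pair(e, a), pair(a, d), pair(a, e), pair(a, a).
So there are 12 ground terms available for substitution.
There are 2 variables to instantiate (x2, x3), each occurring in at least one literal, so different choices give different ground instances.
Number of ground instances = 12^2 = 144.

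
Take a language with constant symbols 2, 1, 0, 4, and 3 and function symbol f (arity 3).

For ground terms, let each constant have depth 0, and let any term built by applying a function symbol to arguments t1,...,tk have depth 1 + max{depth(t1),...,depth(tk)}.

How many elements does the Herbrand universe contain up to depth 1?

130

Write N_k for the number of ground terms of depth ≤ k. A term of depth ≤ k is either a constant or a function symbol applied to arguments of depth ≤ k−1, so N_k = 5 + N_{k-1}^3.
N_0 = 5
N_1 = 5 + 5^3 = 130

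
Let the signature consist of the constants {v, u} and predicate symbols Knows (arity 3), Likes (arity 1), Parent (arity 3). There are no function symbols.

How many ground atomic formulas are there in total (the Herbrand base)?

With no function symbols, the Herbrand universe is just the 2 constants.
Ground atoms per predicate: Knows: 2^3 = 8, Likes: 2, Parent: 2^3 = 8.
Herbrand base size = 8 + 2 + 8 = 18.

18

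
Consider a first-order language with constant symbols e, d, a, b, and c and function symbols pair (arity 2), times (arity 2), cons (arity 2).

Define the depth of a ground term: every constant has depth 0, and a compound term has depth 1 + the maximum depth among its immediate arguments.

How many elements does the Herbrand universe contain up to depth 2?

19205

Let N_k count ground terms of depth at most k. Each non-constant term of depth ≤ k is some function symbol applied to depth-≤(k−1) arguments, giving N_k = 5 + N_{k-1}^2 + N_{k-1}^2 + N_{k-1}^2.
N_0 = 5
N_1 = 5 + 5^2 + 5^2 + 5^2 = 80
N_2 = 5 + 80^2 + 80^2 + 80^2 = 19205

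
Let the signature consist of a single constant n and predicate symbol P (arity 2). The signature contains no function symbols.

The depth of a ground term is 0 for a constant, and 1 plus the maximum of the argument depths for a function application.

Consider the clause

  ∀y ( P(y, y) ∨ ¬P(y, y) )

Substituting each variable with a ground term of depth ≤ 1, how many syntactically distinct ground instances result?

1

Ground terms of depth ≤ 1:
  With no function symbols every ground term is a constant, so there is exactly 1 ground term at every depth bound.
  N_0 = 1
  N_1 = 1
  Explicitly: n.
So there is exactly 1 ground term available for substitution.
The body mentions the single quantified variable y; since ground terms form a free algebra, no two substitutions collapse to the same formula.
Number of ground instances = 1.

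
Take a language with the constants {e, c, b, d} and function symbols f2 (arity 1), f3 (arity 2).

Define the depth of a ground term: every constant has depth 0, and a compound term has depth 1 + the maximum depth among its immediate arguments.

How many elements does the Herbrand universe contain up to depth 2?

604

If N_k denotes the number of depth-≤k ground terms, the 4 constants give N_0 = 4, and each function symbol of arity r contributes N_{k-1}^r new terms at level k: N_k = 4 + N_{k-1} + N_{k-1}^2.
N_0 = 4
N_1 = 4 + 4 + 4^2 = 24
N_2 = 4 + 24 + 24^2 = 604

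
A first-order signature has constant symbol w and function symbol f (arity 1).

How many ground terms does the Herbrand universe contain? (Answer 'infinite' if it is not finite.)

infinite

The signature has at least one function symbol (f, arity 1) and at least one constant (w).
Iterating f gives infinitely many distinct ground terms: w, f(w), f(f(w)), ...
So the Herbrand universe is infinite.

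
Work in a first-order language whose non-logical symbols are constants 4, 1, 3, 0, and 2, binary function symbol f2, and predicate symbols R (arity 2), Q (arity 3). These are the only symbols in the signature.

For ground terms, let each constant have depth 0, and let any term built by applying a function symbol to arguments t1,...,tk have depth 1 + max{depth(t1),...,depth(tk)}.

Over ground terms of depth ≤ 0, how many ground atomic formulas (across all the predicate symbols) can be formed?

150

First count ground terms of depth ≤ 0.
Count level by level. With function symbols f2/2, the terms of depth ≤ k are the 5 constants together with each function applied to depth-≤(k−1) tuples, so N_k = 5 + N_{k-1}^2.
N_0 = 5
Explicitly: 4, 1, 3, 0, 2.
So |H| = 5.
For each predicate symbol, the number of ground atoms is |H| raised to its arity; summing:
  R: 5^2 = 25;  Q: 5^3 = 125
Total ground atoms: 25 + 125 = 150.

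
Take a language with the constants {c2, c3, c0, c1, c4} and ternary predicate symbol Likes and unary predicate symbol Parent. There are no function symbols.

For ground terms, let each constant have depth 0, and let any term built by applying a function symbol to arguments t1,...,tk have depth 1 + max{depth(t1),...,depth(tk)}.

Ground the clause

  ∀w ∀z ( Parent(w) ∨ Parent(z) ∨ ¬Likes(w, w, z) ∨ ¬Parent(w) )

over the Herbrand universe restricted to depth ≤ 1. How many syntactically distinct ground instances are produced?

25

Ground terms of depth ≤ 1:
  With no function symbols every ground term is a constant, so there are exactly 5 ground terms at every depth bound.
  N_0 = 5
  N_1 = 5
  Explicitly: c2, c3, c0, c1, c4.
So there are 5 ground terms available for substitution.
The clause has 2 distinct variables (w, z), each appearing in the body. In the free term algebra distinct substitutions yield syntactically distinct ground instances.
Number of ground instances = 5^2 = 25.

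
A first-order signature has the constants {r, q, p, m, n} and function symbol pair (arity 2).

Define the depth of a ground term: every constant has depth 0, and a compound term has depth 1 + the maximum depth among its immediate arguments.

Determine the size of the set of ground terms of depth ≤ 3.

Write N_k for the number of ground terms of depth ≤ k. A term of depth ≤ k is either a constant or a function symbol applied to arguments of depth ≤ k−1, so N_k = 5 + N_{k-1}^2.
N_0 = 5
N_1 = 5 + 5^2 = 30
N_2 = 5 + 30^2 = 905
N_3 = 5 + 905^2 = 819030

819030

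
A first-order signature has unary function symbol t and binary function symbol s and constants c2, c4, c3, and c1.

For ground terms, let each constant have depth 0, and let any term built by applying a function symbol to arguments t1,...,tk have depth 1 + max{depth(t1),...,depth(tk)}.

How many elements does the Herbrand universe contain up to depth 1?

24

Write N_k for the number of ground terms of depth ≤ k. A term of depth ≤ k is either a constant or a function symbol applied to arguments of depth ≤ k−1, so N_k = 4 + N_{k-1} + N_{k-1}^2.
N_0 = 4
N_1 = 4 + 4 + 4^2 = 24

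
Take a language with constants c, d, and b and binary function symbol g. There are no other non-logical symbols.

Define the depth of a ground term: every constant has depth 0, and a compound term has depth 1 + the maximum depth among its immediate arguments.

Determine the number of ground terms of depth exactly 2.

If N_k denotes the number of depth-≤k ground terms, the 3 constants give N_0 = 3, and each function symbol of arity r contributes N_{k-1}^r new terms at level k: N_k = 3 + N_{k-1}^2.
N_0 = 3
N_1 = 3 + 3^2 = 12
N_2 = 3 + 12^2 = 147
Terms of depth exactly 2: N_2 − N_1 = 147 − 12 = 135.

135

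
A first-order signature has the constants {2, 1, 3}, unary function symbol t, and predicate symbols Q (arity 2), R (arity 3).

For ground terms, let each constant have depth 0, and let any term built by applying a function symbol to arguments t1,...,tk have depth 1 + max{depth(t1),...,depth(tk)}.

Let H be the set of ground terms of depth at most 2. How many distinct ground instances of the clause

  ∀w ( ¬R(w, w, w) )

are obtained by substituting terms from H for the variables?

9

Ground terms of depth ≤ 2:
  Let N_k count ground terms of depth at most k. Each non-constant term of depth ≤ k is some function symbol applied to depth-≤(k−1) arguments, giving N_k = 3 + N_{k-1}.
  N_0 = 3
  N_1 = 3 + 3 = 6
  N_2 = 3 + 6 = 9
  Explicitly: 2, 1, 3, t(2), t(1), t(3), t(t(2)), t(t(1)), t(t(3)).
So there are 9 ground terms available for substitution.
There is 1 variable to instantiate (w),  occurring in at least one literal, so different choices give different ground instances.
Number of ground instances = 9.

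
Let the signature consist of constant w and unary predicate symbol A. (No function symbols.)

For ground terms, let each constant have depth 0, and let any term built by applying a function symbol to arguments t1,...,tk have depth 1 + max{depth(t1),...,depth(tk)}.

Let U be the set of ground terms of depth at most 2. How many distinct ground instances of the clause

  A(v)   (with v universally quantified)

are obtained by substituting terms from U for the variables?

Ground terms of depth ≤ 2:
  With no function symbols every ground term is a constant, so there is exactly 1 ground term at every depth bound.
  N_0 = 1
  N_1 = 1
  N_2 = 1
  Explicitly: w.
So there is exactly 1 ground term available for substitution.
There is 1 variable to instantiate (v),  occurring in at least one literal, so different choices give different ground instances.
Number of ground instances = 1.

1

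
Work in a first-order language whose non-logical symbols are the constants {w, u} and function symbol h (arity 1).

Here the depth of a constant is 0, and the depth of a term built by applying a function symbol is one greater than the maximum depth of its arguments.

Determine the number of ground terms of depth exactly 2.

Write N_k for the number of ground terms of depth ≤ k. A term of depth ≤ k is either a constant or a function symbol applied to arguments of depth ≤ k−1, so N_k = 2 + N_{k-1}.
N_0 = 2
N_1 = 2 + 2 = 4
N_2 = 2 + 4 = 6
Terms of depth exactly 2: N_2 − N_1 = 6 − 4 = 2.

2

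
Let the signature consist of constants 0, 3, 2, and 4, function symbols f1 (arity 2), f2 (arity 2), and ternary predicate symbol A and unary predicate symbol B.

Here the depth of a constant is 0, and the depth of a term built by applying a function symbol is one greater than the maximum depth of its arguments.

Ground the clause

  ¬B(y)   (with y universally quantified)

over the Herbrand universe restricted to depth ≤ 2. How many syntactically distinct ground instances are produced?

Ground terms of depth ≤ 2:
  If N_k denotes the number of depth-≤k ground terms, the 4 constants give N_0 = 4, and each function symbol of arity r contributes N_{k-1}^r new terms at level k: N_k = 4 + N_{k-1}^2 + N_{k-1}^2.
  N_0 = 4
  N_1 = 4 + 4^2 + 4^2 = 36
  N_2 = 4 + 36^2 + 36^2 = 2596
So there are 2596 ground terms available for substitution.
The variable y ranges independently over the available ground terms, and distinct assignments produce distinct instances.
Number of ground instances = 2596.

2596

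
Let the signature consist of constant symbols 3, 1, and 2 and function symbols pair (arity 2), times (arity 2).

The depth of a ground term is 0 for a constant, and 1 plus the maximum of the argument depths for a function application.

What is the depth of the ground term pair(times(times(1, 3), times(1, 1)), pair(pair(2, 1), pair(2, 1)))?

depth(times(1, 3)) = 1 + max(0, 0) = 1
depth(times(1, 1)) = 1 + max(0, 0) = 1
depth(times(times(1, 3), times(1, 1))) = 1 + max(1, 1) = 2
depth(pair(2, 1)) = 1 + max(0, 0) = 1
depth(pair(pair(2, 1), pair(2, 1))) = 1 + max(1, 1) = 2
depth(pair(times(times(1, 3), times(1, 1)), pair(pair(2, 1), pair(2, 1)))) = 1 + max(2, 2) = 3

3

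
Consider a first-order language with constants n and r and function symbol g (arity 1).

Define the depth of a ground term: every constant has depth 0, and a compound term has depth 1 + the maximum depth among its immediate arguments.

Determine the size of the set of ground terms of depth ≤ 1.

Count level by level. With function symbols g/1, the terms of depth ≤ k are the 2 constants together with each function applied to depth-≤(k−1) tuples, so N_k = 2 + N_{k-1}.
N_0 = 2
N_1 = 2 + 2 = 4

4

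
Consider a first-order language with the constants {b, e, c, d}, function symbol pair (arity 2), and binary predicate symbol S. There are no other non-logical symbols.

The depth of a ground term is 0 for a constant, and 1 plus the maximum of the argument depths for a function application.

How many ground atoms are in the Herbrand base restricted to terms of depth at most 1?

400

First count ground terms of depth ≤ 1.
Let N_k = |{terms of depth ≤ k}|. Then N_0 = 4 and N_k = 4 + N_{k-1}^2 for k ≥ 1 (one summand per function symbol, arity giving the exponent).
N_0 = 4
N_1 = 4 + 4^2 = 20
So |H| = 20.
Ground atoms are formed by filling each argument slot of a predicate with a term from H, so an r-ary predicate gives |H|^r atoms:
  S: 20^2 = 400
Total ground atoms: 400.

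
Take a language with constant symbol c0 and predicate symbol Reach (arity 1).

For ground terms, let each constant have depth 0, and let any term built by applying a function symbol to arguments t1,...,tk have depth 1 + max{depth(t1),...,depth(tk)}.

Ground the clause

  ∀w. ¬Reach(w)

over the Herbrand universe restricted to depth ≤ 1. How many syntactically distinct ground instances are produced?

Ground terms of depth ≤ 1:
  With no function symbols every ground term is a constant, so there is exactly 1 ground term at every depth bound.
  N_0 = 1
  N_1 = 1
So there is exactly 1 ground term available for substitution.
The clause has 1 distinct variable (w), which appears in the body. In the free term algebra distinct substitutions yield syntactically distinct ground instances.
Number of ground instances = 1.

1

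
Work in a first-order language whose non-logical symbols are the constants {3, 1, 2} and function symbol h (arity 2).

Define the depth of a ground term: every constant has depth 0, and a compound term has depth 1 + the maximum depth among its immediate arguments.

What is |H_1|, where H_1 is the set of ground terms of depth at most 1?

Count level by level. With function symbols h/2, the terms of depth ≤ k are the 3 constants together with each function applied to depth-≤(k−1) tuples, so N_k = 3 + N_{k-1}^2.
N_0 = 3
N_1 = 3 + 3^2 = 12
Explicitly: 3, 1, 2, h(3, 3), h(3, 1), h(3, 2), h(1, 3), h(1, 1), h(1, 2), h(2, 3), h(2, 1), h(2, 2).

12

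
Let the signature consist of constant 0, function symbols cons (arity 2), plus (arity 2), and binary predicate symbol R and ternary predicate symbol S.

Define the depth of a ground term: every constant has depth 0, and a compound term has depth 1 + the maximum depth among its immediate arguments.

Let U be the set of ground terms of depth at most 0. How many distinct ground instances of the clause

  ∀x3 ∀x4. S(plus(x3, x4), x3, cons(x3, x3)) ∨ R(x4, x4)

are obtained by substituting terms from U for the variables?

1

Ground terms of depth ≤ 0:
  Let N_k count ground terms of depth at most k. Each non-constant term of depth ≤ k is some function symbol applied to depth-≤(k−1) arguments, giving N_k = 1 + N_{k-1}^2 + N_{k-1}^2.
  N_0 = 1
So there is exactly 1 ground term available for substitution.
There are 2 variables to instantiate (x3, x4), each occurring in at least one literal, so different choices give different ground instances.
Number of ground instances = 1^2 = 1.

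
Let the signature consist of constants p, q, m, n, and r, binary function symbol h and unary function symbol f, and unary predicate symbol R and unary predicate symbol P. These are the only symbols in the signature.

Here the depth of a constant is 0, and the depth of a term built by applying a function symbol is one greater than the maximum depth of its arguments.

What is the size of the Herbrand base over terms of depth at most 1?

First count ground terms of depth ≤ 1.
Let N_k = |{terms of depth ≤ k}|. Then N_0 = 5 and N_k = 5 + N_{k-1}^2 + N_{k-1} for k ≥ 1 (one summand per function symbol, arity giving the exponent).
N_0 = 5
N_1 = 5 + 5^2 + 5 = 35
So |H| = 35.
Ground atoms are formed by filling each argument slot of a predicate with a term from H, so an r-ary predicate gives |H|^r atoms:
  R: 35;  P: 35
Total ground atoms: 35 + 35 = 70.

70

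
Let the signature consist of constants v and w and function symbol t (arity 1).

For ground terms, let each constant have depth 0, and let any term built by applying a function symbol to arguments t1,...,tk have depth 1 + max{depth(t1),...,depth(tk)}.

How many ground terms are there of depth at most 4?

10

Write N_k for the number of ground terms of depth ≤ k. A term of depth ≤ k is either a constant or a function symbol applied to arguments of depth ≤ k−1, so N_k = 2 + N_{k-1}.
N_0 = 2
N_1 = 2 + 2 = 4
N_2 = 2 + 4 = 6
N_3 = 2 + 6 = 8
N_4 = 2 + 8 = 10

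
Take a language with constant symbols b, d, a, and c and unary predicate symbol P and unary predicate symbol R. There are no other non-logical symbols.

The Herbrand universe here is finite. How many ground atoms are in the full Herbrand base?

With no function symbols, the Herbrand universe is just the 4 constants.
Ground atoms per predicate: P: 4, R: 4.
Herbrand base size = 4 + 4 = 8.

8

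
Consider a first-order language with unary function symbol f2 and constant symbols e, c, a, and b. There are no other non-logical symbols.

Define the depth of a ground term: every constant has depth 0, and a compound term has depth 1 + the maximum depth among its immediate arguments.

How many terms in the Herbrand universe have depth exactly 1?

Let N_k = |{terms of depth ≤ k}|. Then N_0 = 4 and N_k = 4 + N_{k-1} for k ≥ 1 (one summand per function symbol, arity giving the exponent).
N_0 = 4
N_1 = 4 + 4 = 8
Terms of depth exactly 1: N_1 − N_0 = 8 − 4 = 4.

4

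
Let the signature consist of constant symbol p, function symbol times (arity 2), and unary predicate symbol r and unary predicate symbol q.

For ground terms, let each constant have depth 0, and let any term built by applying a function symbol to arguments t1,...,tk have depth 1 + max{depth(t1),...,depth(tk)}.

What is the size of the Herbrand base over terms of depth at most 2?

10

First count ground terms of depth ≤ 2.
Let N_k count ground terms of depth at most k. Each non-constant term of depth ≤ k is some function symbol applied to depth-≤(k−1) arguments, giving N_k = 1 + N_{k-1}^2.
N_0 = 1
N_1 = 1 + 1^2 = 2
N_2 = 1 + 2^2 = 5
Explicitly: p, times(p, p), times(p, times(p, p)), times(times(p, p), p), times(times(p, p), times(p, p)).
So |H| = 5.
A ground atom is a predicate applied to a tuple of terms from H, so the count is the sum over predicates of |H|^arity:
  r: 5;  q: 5
Total ground atoms: 5 + 5 = 10.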